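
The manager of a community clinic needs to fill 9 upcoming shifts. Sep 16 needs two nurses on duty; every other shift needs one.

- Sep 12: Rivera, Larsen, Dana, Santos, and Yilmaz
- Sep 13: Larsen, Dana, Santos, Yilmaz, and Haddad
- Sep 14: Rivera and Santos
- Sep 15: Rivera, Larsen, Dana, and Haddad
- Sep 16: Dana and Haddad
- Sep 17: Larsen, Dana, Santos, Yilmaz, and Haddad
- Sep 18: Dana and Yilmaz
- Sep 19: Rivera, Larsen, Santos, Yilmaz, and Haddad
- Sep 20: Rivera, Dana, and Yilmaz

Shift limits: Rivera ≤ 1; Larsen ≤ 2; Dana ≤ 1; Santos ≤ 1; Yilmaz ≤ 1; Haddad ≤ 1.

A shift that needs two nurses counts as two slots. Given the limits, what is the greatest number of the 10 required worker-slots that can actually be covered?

7

Total capacity across all nurses is 1+2+1+1+1+1 = 7, and 10 slots are needed, so at most 7 can be filled.
An assignment achieving 7: Sep 12→Larsen, Sep 13→Santos, Sep 14→Rivera, Sep 15→Larsen, Sep 16→Dana+Haddad, Sep 18→Yilmaz.
Loads: Rivera 1/1, Larsen 2/2, Dana 1/1, Santos 1/1, Yilmaz 1/1, Haddad 1/1.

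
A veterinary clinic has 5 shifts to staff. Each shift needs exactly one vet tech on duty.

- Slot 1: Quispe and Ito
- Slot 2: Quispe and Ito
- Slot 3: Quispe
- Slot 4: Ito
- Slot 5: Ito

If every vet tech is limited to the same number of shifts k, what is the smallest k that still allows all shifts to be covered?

With 2 vet techs and 5 worker-slots to fill, someone must work at least ⌈5/2⌉ = 3 shifts, so k ≥ 3.
k = 3 works: Slot 1→Quispe, Slot 2→Quispe, Slot 3→Quispe, Slot 4→Ito, Slot 5→Ito.
Loads: Quispe 3, Ito 2 — all ≤ 3.

3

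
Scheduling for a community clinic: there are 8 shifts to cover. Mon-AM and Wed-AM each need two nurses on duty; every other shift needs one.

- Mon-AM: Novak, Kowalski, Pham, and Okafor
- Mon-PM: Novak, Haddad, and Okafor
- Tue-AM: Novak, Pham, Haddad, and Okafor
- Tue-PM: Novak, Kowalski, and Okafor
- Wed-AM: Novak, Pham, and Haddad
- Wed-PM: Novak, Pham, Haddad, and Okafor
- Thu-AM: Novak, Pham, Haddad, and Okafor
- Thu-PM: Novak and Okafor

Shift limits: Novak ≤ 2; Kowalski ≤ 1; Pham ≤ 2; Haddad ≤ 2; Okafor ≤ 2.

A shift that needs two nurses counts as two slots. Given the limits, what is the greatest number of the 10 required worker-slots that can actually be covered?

9

Total capacity across all nurses is 2+1+2+2+2 = 9, and 10 slots are needed, so at most 9 can be filled.
An assignment achieving 9: Mon-AM→Pham+Okafor, Mon-PM→Novak, Tue-AM→Haddad, Tue-PM→Kowalski, Wed-AM→Pham+Haddad, Wed-PM→Okafor, Thu-PM→Novak.
Loads: Novak 2/2, Kowalski 1/1, Pham 2/2, Haddad 2/2, Okafor 2/2.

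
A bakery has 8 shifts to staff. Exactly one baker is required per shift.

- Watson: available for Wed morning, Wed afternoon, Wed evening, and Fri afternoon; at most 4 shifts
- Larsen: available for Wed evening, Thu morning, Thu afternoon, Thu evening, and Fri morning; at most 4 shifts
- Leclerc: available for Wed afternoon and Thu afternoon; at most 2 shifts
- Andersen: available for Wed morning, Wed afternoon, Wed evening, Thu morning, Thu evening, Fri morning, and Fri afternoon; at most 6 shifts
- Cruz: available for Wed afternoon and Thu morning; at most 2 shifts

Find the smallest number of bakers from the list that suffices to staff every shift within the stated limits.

8 slots to fill and no one can take more than 6, so at least ⌈8/6⌉ = 2 bakers are needed.
Watson and Larsen alone can cover everything: Wed morning→Watson, Wed afternoon→Watson, Wed evening→Watson, Thu morning→Larsen, Thu afternoon→Larsen, Thu evening→Larsen, Fri morning→Larsen, Fri afternoon→Watson.

2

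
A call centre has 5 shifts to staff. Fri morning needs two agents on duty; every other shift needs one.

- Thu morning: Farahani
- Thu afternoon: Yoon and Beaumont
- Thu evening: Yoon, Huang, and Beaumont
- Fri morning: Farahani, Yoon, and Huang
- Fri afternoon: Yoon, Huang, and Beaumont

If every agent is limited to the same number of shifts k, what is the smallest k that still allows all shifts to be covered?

With 4 agents and 6 worker-slots to fill, someone must work at least ⌈6/4⌉ = 2 shifts, so k ≥ 2.
k = 2 works: Thu morning→Farahani, Thu afternoon→Yoon, Thu evening→Yoon, Fri morning→Farahani+Huang, Fri afternoon→Huang.
Loads: Farahani 2, Yoon 2, Huang 2, Beaumont 0 — all ≤ 2.

2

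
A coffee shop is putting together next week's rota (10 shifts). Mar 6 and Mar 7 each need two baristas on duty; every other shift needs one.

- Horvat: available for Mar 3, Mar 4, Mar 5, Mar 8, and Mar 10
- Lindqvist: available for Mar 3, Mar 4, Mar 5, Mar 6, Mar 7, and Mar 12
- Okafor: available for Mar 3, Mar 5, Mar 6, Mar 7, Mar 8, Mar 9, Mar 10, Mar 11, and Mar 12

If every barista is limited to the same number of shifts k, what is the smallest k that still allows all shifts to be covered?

With 3 baristas and 12 worker-slots to fill, someone must work at least ⌈12/3⌉ = 4 shifts, so k ≥ 4.
k = 4 works: Mar 3→Horvat, Mar 4→Horvat, Mar 5→Lindqvist, Mar 6→Lindqvist+Okafor, Mar 7→Lindqvist+Okafor, Mar 8→Horvat, Mar 9→Okafor, Mar 10→Horvat, Mar 11→Okafor, Mar 12→Lindqvist.
Loads: Horvat 4, Lindqvist 4, Okafor 4 — all ≤ 4.

4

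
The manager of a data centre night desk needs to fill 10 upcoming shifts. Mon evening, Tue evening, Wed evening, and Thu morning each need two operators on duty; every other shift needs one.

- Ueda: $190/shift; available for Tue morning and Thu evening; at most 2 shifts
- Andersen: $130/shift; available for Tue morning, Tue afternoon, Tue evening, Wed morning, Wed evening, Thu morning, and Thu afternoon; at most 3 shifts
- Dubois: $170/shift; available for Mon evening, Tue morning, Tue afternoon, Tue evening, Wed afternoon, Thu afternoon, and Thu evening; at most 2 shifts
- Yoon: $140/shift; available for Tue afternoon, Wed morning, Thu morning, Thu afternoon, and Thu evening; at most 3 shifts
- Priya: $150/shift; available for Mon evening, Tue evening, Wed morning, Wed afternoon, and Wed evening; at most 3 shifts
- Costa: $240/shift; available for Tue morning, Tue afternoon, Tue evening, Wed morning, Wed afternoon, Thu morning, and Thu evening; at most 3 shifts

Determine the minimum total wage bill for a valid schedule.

$2220

Mon evening can only be covered by Dubois and Priya, so that assignment is forced.
Wed evening can only be covered by Andersen and Priya, so that assignment is forced.
Picking the cheapest available operator for each shift independently would cost $1960, but that ignores the shift limits.
An optimal schedule: Mon evening→Dubois+Priya, Tue morning→Ueda, Tue afternoon→Yoon, Tue evening→Priya+Costa, Wed morning→Yoon, Wed afternoon→Dubois, Wed evening→Andersen+Priya, Thu morning→Andersen+Yoon, Thu afternoon→Andersen, Thu evening→Ueda.
Total: 170 + 150 + 190 + 140 + 150 + 240 + 140 + 170 + 130 + 150 + 130 + 140 + 130 + 190 = $2220.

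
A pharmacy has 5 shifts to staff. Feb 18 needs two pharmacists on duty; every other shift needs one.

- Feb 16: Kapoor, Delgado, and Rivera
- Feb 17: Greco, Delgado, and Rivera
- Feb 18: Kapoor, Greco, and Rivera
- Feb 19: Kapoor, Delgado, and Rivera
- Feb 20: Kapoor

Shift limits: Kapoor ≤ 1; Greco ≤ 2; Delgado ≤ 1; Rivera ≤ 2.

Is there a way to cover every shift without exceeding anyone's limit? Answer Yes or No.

Feb 20 can only be covered by Kapoor, so that assignment is forced.
One valid schedule: Feb 16→Delgado, Feb 17→Greco, Feb 18→Greco+Rivera, Feb 19→Rivera, Feb 20→Kapoor.
Loads: Kapoor 1/1, Greco 2/2, Delgado 1/1, Rivera 2/2 — all within limits.

Yes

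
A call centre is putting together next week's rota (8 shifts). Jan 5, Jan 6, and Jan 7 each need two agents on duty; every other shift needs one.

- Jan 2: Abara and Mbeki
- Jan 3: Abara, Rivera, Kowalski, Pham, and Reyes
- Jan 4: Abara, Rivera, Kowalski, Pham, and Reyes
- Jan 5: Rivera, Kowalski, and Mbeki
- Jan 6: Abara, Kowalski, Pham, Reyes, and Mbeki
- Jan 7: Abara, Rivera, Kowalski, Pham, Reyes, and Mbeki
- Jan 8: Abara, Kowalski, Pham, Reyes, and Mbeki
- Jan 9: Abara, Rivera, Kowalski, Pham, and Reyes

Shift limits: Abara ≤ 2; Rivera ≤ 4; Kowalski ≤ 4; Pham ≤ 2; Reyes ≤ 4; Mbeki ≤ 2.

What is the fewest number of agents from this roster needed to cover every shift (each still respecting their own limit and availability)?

11 slots to fill and no one can take more than 4, so at least ⌈11/4⌉ = 3 agents are needed.
No set of 3 agents can cover every shift (each such set leaves at least one shift with no one available or exceeds a cap).
Abara, Rivera, Kowalski, and Pham alone can cover everything: Jan 2→Abara, Jan 3→Rivera, Jan 4→Rivera, Jan 5→Rivera+Kowalski, Jan 6→Abara+Kowalski, Jan 7→Kowalski+Pham, Jan 8→Kowalski, Jan 9→Rivera.

4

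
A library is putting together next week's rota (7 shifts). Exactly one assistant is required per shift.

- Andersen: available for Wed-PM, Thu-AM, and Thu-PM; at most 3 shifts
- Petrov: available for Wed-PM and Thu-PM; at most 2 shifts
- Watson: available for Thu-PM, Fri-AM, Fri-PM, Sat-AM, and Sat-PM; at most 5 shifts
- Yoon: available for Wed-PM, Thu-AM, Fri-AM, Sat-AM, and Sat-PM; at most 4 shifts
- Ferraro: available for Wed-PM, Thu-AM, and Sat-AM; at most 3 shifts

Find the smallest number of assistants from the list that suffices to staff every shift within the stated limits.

2

7 slots to fill and no one can take more than 5, so at least ⌈7/5⌉ = 2 assistants are needed.
Andersen and Watson alone can cover everything: Wed-PM→Andersen, Thu-AM→Andersen, Thu-PM→Andersen, Fri-AM→Watson, Fri-PM→Watson, Sat-AM→Watson, Sat-PM→Watson.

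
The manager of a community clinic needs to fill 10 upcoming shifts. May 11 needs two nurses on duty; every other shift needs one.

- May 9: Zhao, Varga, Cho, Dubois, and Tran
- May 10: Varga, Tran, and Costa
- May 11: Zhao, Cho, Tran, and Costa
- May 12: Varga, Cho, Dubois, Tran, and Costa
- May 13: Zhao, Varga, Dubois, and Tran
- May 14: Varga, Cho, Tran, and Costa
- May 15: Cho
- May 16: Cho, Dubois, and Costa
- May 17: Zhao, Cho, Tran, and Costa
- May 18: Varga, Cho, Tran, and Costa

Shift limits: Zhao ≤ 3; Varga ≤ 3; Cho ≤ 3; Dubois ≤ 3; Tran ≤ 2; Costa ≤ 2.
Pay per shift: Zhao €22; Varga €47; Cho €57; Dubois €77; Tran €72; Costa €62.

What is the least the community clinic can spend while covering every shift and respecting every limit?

€502

May 15 can only be covered by Cho, so that assignment is forced.
Picking the cheapest available nurse for each shift independently would cost €447, but that ignores the shift limits.
An optimal schedule: May 9→Zhao, May 10→Varga, May 11→Cho+Costa, May 12→Costa, May 13→Zhao, May 14→Varga, May 15→Cho, May 16→Cho, May 17→Zhao, May 18→Varga.
Total: 22 + 47 + 57 + 62 + 62 + 22 + 47 + 57 + 57 + 22 + 47 = €502.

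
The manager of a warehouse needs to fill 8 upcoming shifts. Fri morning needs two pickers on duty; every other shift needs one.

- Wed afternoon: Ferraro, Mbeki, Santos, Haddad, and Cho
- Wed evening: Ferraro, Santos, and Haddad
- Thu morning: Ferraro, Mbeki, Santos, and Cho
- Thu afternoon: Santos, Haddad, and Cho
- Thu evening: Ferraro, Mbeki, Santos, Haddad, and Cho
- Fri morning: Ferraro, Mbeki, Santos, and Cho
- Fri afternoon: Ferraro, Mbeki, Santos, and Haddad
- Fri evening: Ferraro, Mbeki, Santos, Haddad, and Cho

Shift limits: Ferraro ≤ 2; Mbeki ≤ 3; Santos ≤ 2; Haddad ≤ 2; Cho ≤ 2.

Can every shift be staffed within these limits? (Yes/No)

One valid schedule: Wed afternoon→Mbeki, Wed evening→Ferraro, Thu morning→Ferraro, Thu afternoon→Santos, Thu evening→Mbeki, Fri morning→Santos+Cho, Fri afternoon→Mbeki, Fri evening→Haddad.
Loads: Ferraro 2/2, Mbeki 3/3, Santos 2/2, Haddad 1/2, Cho 1/2 — all within limits.

Yes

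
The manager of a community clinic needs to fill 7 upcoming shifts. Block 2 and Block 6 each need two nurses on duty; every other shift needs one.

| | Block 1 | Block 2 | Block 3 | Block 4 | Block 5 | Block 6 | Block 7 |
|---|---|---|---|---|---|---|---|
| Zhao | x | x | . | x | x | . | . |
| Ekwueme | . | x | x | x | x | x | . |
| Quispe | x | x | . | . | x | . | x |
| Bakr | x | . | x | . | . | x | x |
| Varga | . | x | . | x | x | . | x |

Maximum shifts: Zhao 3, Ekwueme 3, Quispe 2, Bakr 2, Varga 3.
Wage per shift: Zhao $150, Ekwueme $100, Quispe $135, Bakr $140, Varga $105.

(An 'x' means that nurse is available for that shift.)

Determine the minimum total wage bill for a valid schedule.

Block 6 can only be covered by Ekwueme and Bakr, so that assignment is forced.
Picking the cheapest available nurse for each shift independently would cost $985, but that ignores the shift limits.
An optimal schedule: Block 1→Quispe, Block 2→Varga+Quispe, Block 3→Ekwueme, Block 4→Ekwueme, Block 5→Varga, Block 6→Ekwueme+Bakr, Block 7→Varga.
Total: 135 + 105 + 135 + 100 + 100 + 105 + 100 + 140 + 105 = $1025.

$1025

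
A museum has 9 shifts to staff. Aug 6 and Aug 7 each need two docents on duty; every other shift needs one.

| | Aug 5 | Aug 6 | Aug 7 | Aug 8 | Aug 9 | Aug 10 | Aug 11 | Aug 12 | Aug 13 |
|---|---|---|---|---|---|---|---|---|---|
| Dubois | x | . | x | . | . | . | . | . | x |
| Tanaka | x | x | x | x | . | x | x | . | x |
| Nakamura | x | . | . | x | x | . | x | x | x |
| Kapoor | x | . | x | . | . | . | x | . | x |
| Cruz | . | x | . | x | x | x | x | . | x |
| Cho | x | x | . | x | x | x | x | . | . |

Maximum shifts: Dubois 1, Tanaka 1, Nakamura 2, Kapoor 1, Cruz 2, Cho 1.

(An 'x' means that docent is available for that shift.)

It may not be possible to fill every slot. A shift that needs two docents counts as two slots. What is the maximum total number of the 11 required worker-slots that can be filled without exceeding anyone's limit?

Total capacity across all docents is 1+1+2+1+2+1 = 8, and 11 slots are needed, so at most 8 can be filled.
An assignment achieving 8: Aug 6→Tanaka+Cruz, Aug 7→Dubois+Kapoor, Aug 8→Cho, Aug 9→Nakamura, Aug 10→Cruz, Aug 12→Nakamura.
Loads: Dubois 1/1, Tanaka 1/1, Nakamura 2/2, Kapoor 1/1, Cruz 2/2, Cho 1/1.

8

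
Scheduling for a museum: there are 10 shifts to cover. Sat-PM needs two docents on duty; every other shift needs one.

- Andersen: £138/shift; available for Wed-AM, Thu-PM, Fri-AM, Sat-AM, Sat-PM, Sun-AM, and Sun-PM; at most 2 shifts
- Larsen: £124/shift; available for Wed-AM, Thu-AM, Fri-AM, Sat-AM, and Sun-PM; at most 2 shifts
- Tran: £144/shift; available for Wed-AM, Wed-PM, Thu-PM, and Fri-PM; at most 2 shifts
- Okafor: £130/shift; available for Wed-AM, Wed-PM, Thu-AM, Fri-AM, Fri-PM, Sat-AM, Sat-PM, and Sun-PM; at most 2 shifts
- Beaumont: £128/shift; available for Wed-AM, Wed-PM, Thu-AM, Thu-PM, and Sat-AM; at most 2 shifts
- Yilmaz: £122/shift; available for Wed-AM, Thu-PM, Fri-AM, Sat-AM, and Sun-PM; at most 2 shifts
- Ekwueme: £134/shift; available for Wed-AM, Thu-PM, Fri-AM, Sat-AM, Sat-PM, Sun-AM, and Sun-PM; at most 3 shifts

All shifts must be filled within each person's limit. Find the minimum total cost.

Picking the cheapest available docent for each shift independently would cost £1390, but that ignores the shift limits.
An optimal schedule: Wed-AM→Ekwueme, Wed-PM→Beaumont, Thu-AM→Larsen, Thu-PM→Yilmaz, Fri-AM→Yilmaz, Fri-PM→Okafor, Sat-AM→Beaumont, Sat-PM→Okafor+Ekwueme, Sun-AM→Ekwueme, Sun-PM→Larsen.
Total: 134 + 128 + 124 + 122 + 122 + 130 + 128 + 130 + 134 + 134 + 124 = £1410.

£1410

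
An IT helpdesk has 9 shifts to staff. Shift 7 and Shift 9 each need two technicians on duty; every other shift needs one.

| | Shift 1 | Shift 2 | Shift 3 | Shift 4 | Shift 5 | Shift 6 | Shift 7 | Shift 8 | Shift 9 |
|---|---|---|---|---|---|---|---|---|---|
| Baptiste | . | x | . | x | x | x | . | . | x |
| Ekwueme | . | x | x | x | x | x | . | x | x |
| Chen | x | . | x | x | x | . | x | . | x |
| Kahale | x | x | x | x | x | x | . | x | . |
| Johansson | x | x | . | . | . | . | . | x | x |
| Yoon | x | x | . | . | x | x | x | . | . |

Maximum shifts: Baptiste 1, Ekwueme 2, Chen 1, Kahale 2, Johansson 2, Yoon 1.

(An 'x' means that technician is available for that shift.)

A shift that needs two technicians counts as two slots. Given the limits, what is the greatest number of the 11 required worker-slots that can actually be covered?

9

Total capacity across all technicians is 1+2+1+2+2+1 = 9, and 11 slots are needed, so at most 9 can be filled.
An assignment achieving 9: Shift 1→Kahale, Shift 2→Johansson, Shift 3→Ekwueme, Shift 4→Baptiste, Shift 6→Kahale, Shift 7→Chen+Yoon, Shift 8→Ekwueme, Shift 9→Johansson.
Loads: Baptiste 1/1, Ekwueme 2/2, Chen 1/1, Kahale 2/2, Johansson 2/2, Yoon 1/1.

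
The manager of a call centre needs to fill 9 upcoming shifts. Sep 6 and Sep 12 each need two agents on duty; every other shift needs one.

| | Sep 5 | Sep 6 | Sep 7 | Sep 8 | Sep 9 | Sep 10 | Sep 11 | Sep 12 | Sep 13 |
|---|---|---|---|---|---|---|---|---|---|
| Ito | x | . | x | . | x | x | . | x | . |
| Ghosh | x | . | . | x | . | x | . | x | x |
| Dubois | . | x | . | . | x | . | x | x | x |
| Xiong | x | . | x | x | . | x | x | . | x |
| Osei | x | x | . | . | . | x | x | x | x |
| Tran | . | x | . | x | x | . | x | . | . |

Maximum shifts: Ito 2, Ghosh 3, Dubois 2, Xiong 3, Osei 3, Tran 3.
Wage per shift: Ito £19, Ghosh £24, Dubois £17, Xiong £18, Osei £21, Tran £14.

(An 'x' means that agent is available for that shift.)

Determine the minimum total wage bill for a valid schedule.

£189

Picking the cheapest available agent for each shift independently would cost £180, but that ignores the shift limits.
An optimal schedule: Sep 5→Xiong, Sep 6→Tran+Dubois, Sep 7→Xiong, Sep 8→Tran, Sep 9→Tran, Sep 10→Ito, Sep 11→Dubois, Sep 12→Ito+Osei, Sep 13→Xiong.
Total: 18 + 14 + 17 + 18 + 14 + 14 + 19 + 17 + 19 + 21 + 18 = £189.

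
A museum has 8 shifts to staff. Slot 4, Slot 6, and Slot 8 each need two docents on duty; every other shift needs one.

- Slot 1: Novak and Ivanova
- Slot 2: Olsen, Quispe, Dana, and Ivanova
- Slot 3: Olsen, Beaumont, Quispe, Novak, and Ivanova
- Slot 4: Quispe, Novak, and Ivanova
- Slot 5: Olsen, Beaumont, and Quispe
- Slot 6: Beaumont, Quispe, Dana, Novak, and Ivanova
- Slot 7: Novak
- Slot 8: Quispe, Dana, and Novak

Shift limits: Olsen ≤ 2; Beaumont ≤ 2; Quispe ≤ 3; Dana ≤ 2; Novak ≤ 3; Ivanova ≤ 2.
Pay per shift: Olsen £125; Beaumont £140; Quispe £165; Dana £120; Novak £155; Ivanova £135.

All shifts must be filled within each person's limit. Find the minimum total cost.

£1505

Slot 7 can only be covered by Novak, so that assignment is forced.
Picking the cheapest available docent for each shift independently would cost £1480, but that ignores the shift limits.
An optimal schedule: Slot 1→Ivanova, Slot 2→Olsen, Slot 3→Beaumont, Slot 4→Ivanova+Novak, Slot 5→Olsen, Slot 6→Dana+Beaumont, Slot 7→Novak, Slot 8→Dana+Novak.
Total: 135 + 125 + 140 + 135 + 155 + 125 + 120 + 140 + 155 + 120 + 155 = £1505.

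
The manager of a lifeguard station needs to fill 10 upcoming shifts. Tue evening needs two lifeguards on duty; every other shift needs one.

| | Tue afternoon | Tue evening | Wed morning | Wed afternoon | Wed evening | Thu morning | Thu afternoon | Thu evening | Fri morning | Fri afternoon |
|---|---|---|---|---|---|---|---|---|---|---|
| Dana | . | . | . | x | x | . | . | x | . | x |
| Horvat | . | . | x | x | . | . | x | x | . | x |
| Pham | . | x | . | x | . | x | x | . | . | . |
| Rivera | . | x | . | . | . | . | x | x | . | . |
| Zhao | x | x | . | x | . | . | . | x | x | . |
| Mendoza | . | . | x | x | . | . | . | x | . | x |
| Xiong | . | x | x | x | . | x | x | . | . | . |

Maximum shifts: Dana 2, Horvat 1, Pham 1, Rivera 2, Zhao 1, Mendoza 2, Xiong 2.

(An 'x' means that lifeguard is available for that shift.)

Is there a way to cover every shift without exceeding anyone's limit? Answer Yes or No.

Total capacity is 11 and 11 slots are needed, so capacity alone doesn't rule it out.
Shifts {Tue afternoon, Fri morning} need 2 worker-slots in total, but the lifeguards available for any of those shifts (Zhao) can supply at most 1 among them. So no valid schedule exists.

No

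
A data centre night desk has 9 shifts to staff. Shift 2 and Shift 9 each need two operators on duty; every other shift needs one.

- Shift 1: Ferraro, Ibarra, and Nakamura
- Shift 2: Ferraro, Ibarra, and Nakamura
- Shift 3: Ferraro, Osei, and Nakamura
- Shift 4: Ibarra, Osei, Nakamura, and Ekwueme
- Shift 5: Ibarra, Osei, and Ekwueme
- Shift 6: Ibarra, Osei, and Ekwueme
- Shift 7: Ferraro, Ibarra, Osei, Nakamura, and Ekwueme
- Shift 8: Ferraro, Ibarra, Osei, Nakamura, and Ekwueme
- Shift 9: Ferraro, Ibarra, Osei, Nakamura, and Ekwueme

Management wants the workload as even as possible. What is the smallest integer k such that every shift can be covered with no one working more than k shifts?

With 5 operators and 11 worker-slots to fill, someone must work at least ⌈11/5⌉ = 3 shifts, so k ≥ 3.
k = 3 works: Shift 1→Ferraro, Shift 2→Ferraro+Ibarra, Shift 3→Ferraro, Shift 4→Osei, Shift 5→Ibarra, Shift 6→Ibarra, Shift 7→Osei, Shift 8→Osei, Shift 9→Nakamura+Ekwueme.
Loads: Ferraro 3, Ibarra 3, Osei 3, Nakamura 1, Ekwueme 1 — all ≤ 3.

3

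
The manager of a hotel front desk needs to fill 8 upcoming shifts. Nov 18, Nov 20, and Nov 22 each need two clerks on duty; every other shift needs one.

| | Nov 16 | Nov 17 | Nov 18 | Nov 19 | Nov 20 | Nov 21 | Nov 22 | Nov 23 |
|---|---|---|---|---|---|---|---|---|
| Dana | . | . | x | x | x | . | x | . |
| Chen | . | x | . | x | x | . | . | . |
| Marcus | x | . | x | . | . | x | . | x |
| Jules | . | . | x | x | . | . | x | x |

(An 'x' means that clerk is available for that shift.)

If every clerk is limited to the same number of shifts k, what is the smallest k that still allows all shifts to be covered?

3

With 4 clerks and 11 worker-slots to fill, someone must work at least ⌈11/4⌉ = 3 shifts, so k ≥ 3.
k = 3 works: Nov 16→Marcus, Nov 17→Chen, Nov 18→Dana+Jules, Nov 19→Chen, Nov 20→Dana+Chen, Nov 21→Marcus, Nov 22→Dana+Jules, Nov 23→Marcus.
Loads: Dana 3, Chen 3, Marcus 3, Jules 2 — all ≤ 3.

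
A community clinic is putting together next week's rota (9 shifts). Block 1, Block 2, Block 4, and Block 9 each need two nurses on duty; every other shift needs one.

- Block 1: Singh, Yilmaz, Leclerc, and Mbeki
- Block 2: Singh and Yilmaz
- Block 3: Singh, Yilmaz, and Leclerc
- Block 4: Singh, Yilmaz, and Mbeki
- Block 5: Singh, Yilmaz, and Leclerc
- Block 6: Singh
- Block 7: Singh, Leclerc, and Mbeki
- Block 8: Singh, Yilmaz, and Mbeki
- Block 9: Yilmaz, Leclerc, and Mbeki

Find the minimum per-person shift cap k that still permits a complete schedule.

With 4 nurses and 13 worker-slots to fill, someone must work at least ⌈13/4⌉ = 4 shifts, so k ≥ 4.
k = 4 works: Block 1→Leclerc+Mbeki, Block 2→Singh+Yilmaz, Block 3→Singh, Block 4→Singh+Yilmaz, Block 5→Yilmaz, Block 6→Singh, Block 7→Leclerc, Block 8→Yilmaz, Block 9→Leclerc+Mbeki.
Loads: Singh 4, Yilmaz 4, Leclerc 3, Mbeki 2 — all ≤ 4.

4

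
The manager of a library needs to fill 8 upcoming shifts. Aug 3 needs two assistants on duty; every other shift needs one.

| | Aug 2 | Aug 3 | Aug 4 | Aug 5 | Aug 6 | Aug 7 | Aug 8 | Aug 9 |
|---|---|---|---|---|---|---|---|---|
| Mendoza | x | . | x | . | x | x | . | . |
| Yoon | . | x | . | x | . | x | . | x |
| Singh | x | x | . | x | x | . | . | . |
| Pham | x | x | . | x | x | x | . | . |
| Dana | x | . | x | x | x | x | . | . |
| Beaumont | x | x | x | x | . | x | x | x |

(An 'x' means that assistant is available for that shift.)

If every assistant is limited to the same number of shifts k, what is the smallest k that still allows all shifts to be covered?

2

With 6 assistants and 9 worker-slots to fill, someone must work at least ⌈9/6⌉ = 2 shifts, so k ≥ 2.
k = 2 works: Aug 2→Singh, Aug 3→Singh+Pham, Aug 4→Mendoza, Aug 5→Yoon, Aug 6→Mendoza, Aug 7→Pham, Aug 8→Beaumont, Aug 9→Yoon.
Loads: Mendoza 2, Yoon 2, Singh 2, Pham 2, Dana 0, Beaumont 1 — all ≤ 2.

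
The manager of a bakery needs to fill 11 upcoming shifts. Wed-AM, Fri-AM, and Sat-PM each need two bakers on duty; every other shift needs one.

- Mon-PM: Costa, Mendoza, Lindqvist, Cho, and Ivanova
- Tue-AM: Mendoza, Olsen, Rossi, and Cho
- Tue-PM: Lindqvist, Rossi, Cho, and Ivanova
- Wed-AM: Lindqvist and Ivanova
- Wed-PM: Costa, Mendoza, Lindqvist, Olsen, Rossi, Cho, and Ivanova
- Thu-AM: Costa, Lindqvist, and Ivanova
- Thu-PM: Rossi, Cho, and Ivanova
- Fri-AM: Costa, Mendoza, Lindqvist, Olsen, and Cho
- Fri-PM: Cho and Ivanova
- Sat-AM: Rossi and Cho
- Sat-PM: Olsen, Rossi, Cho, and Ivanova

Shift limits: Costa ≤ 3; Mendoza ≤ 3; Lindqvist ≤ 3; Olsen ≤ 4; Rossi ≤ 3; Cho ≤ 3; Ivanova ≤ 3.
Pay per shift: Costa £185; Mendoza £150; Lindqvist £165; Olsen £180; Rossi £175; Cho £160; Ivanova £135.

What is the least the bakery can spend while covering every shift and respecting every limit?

£2180

Wed-AM can only be covered by Lindqvist and Ivanova, so that assignment is forced.
Picking the cheapest available baker for each shift independently would cost £2025, but that ignores the shift limits.
An optimal schedule: Mon-PM→Mendoza, Tue-AM→Mendoza, Tue-PM→Lindqvist, Wed-AM→Ivanova+Lindqvist, Wed-PM→Rossi, Thu-AM→Ivanova, Thu-PM→Cho, Fri-AM→Mendoza+Lindqvist, Fri-PM→Ivanova, Sat-AM→Cho, Sat-PM→Cho+Rossi.
Total: 150 + 150 + 165 + 135 + 165 + 175 + 135 + 160 + 150 + 165 + 135 + 160 + 160 + 175 = £2180.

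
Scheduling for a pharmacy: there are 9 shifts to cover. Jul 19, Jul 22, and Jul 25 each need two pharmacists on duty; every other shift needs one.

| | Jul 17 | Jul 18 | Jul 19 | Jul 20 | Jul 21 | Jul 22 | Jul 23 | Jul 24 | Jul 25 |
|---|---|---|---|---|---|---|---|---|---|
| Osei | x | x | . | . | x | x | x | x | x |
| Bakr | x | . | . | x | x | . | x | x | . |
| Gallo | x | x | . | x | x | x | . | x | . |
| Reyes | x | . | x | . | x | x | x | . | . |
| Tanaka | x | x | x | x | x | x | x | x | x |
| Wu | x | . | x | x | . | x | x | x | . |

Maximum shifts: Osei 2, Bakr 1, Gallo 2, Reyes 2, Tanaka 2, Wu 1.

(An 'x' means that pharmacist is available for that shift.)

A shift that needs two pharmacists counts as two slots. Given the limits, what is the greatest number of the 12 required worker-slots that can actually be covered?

10

Total capacity across all pharmacists is 2+1+2+2+2+1 = 10, and 12 slots are needed, so at most 10 can be filled.
An assignment achieving 10: Jul 18→Osei, Jul 19→Reyes+Tanaka, Jul 20→Bakr, Jul 21→Gallo, Jul 22→Gallo+Reyes, Jul 23→Wu, Jul 25→Osei+Tanaka.
Loads: Osei 2/2, Bakr 1/1, Gallo 2/2, Reyes 2/2, Tanaka 2/2, Wu 1/1.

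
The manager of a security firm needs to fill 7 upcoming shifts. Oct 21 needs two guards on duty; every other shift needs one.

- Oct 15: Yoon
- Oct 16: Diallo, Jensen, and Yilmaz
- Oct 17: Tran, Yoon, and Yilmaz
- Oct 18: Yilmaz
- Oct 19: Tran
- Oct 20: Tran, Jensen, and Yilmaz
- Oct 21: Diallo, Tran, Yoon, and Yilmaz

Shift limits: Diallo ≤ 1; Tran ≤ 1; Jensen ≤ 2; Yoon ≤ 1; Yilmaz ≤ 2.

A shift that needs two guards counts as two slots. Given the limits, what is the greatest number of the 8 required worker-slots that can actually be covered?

7

Total capacity across all guards is 1+1+2+1+2 = 7, and 8 slots are needed, so at most 7 can be filled.
An assignment achieving 7: Oct 15→Yoon, Oct 16→Jensen, Oct 17→Yilmaz, Oct 18→Yilmaz, Oct 19→Tran, Oct 20→Jensen, Oct 21→Diallo.
Loads: Diallo 1/1, Tran 1/1, Jensen 2/2, Yoon 1/1, Yilmaz 2/2.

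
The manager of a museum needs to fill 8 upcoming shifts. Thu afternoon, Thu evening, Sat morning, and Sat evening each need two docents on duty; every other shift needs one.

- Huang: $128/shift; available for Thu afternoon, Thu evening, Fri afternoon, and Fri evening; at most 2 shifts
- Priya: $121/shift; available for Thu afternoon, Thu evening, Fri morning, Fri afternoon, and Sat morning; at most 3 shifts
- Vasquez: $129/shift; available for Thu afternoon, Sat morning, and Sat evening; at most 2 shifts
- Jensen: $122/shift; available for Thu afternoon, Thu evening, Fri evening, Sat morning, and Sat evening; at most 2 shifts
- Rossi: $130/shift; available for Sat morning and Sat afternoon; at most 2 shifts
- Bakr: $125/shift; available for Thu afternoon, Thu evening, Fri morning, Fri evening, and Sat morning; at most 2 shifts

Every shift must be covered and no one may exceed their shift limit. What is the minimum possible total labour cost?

Sat afternoon can only be covered by Rossi, so that assignment is forced.
Sat evening can only be covered by Vasquez and Jensen, so that assignment is forced.
Picking the cheapest available docent for each shift independently would cost $1474, but that ignores the shift limits.
An optimal schedule: Thu afternoon→Bakr+Huang, Thu evening→Priya+Huang, Fri morning→Priya, Fri afternoon→Priya, Fri evening→Jensen, Sat morning→Bakr+Vasquez, Sat afternoon→Rossi, Sat evening→Jensen+Vasquez.
Total: 125 + 128 + 121 + 128 + 121 + 121 + 122 + 125 + 129 + 130 + 122 + 129 = $1501.

$1501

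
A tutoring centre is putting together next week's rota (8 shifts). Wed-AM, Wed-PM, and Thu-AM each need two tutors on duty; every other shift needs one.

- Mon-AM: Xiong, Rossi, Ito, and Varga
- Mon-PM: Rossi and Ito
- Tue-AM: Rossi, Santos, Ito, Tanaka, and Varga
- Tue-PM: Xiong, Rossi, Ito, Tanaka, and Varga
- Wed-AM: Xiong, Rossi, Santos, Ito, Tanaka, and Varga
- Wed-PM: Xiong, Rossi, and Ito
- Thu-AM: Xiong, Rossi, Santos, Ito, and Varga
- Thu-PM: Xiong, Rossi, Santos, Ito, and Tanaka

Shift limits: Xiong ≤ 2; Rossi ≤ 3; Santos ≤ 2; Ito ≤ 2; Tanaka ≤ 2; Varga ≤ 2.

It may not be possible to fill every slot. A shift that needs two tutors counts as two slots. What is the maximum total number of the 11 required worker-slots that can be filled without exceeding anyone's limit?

11

Total capacity across all tutors is 2+3+2+2+2+2 = 13, and 11 slots are needed, so at most 11 can be filled.
An assignment achieving 11: Mon-AM→Xiong, Mon-PM→Rossi, Tue-AM→Rossi, Tue-PM→Ito, Wed-AM→Tanaka+Varga, Wed-PM→Xiong+Rossi, Thu-AM→Santos+Ito, Thu-PM→Santos.
Loads: Xiong 2/2, Rossi 3/3, Santos 2/2, Ito 2/2, Tanaka 1/2, Varga 1/2.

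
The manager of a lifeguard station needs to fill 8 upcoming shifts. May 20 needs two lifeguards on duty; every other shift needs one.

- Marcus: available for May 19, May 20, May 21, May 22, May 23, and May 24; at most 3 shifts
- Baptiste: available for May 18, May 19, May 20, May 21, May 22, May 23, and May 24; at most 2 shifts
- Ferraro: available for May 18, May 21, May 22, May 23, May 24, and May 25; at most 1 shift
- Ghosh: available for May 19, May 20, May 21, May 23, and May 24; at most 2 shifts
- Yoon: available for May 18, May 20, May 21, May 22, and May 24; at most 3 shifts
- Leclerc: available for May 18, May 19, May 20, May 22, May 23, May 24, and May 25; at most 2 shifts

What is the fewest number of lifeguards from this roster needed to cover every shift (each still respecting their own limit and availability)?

4

9 slots to fill and no one can take more than 3, so at least ⌈9/3⌉ = 3 lifeguards are needed.
Any 3 lifeguards together have capacity at most 3+3+2 = 8 < 9 slots, so 3 can never suffice.
Marcus, Baptiste, Ferraro, and Yoon alone can cover everything: May 18→Baptiste, May 19→Marcus, May 20→Marcus+Baptiste, May 21→Yoon, May 22→Yoon, May 23→Marcus, May 24→Yoon, May 25→Ferraro.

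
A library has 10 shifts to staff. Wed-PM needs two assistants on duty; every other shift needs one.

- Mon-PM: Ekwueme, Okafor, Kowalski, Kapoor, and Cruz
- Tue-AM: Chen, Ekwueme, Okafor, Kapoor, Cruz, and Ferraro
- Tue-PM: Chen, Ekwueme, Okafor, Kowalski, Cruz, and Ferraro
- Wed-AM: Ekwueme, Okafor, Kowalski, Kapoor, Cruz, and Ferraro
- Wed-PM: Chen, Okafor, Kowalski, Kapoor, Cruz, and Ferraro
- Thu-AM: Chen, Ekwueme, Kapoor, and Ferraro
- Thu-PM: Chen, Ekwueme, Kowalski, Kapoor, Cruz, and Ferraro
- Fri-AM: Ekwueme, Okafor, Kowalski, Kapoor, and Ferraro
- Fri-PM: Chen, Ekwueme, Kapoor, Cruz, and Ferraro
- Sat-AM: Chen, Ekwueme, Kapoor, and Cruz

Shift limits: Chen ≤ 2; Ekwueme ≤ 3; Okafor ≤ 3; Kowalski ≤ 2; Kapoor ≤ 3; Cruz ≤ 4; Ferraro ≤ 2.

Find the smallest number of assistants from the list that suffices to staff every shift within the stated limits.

4

11 slots to fill and no one can take more than 4, so at least ⌈11/4⌉ = 3 assistants are needed.
Any 3 assistants together have capacity at most 4+3+3 = 10 < 11 slots, so 3 can never suffice.
Chen, Ekwueme, Okafor, and Kapoor alone can cover everything: Mon-PM→Ekwueme, Tue-AM→Okafor, Tue-PM→Chen, Wed-AM→Ekwueme, Wed-PM→Chen+Okafor, Thu-AM→Ekwueme, Thu-PM→Kapoor, Fri-AM→Okafor, Fri-PM→Kapoor, Sat-AM→Kapoor.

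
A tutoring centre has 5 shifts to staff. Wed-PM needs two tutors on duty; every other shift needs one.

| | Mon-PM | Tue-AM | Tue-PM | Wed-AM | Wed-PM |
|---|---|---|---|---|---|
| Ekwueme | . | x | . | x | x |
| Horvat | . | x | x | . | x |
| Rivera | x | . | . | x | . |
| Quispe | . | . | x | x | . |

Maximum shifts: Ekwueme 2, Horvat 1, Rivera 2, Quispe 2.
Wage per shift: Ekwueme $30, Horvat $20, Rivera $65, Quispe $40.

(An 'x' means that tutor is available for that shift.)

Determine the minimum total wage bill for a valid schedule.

$225

Mon-PM can only be covered by Rivera, so that assignment is forced.
Wed-PM can only be covered by Ekwueme and Horvat, so that assignment is forced.
Picking the cheapest available tutor for each shift independently would cost $185, but that ignores the shift limits.
An optimal schedule: Mon-PM→Rivera, Tue-AM→Ekwueme, Tue-PM→Quispe, Wed-AM→Quispe, Wed-PM→Horvat+Ekwueme.
Total: 65 + 30 + 40 + 40 + 20 + 30 = $225.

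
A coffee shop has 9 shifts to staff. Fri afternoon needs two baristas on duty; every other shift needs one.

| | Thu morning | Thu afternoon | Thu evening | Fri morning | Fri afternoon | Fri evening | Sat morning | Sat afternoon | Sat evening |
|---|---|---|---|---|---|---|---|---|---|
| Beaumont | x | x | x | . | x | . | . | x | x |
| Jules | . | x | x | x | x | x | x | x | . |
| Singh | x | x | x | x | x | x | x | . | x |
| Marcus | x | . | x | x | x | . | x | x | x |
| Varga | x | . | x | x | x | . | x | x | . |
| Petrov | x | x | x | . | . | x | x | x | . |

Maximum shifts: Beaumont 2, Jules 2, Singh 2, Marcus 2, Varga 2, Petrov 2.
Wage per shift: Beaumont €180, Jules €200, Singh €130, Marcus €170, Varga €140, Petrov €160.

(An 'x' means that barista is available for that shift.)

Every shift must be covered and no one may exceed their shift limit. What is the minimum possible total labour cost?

Picking the cheapest available barista for each shift independently would cost €1320, but that ignores the shift limits.
An optimal schedule: Thu morning→Varga, Thu afternoon→Petrov, Thu evening→Beaumont, Fri morning→Varga, Fri afternoon→Marcus+Beaumont, Fri evening→Singh, Sat morning→Petrov, Sat afternoon→Marcus, Sat evening→Singh.
Total: 140 + 160 + 180 + 140 + 170 + 180 + 130 + 160 + 170 + 130 = €1560.

€1560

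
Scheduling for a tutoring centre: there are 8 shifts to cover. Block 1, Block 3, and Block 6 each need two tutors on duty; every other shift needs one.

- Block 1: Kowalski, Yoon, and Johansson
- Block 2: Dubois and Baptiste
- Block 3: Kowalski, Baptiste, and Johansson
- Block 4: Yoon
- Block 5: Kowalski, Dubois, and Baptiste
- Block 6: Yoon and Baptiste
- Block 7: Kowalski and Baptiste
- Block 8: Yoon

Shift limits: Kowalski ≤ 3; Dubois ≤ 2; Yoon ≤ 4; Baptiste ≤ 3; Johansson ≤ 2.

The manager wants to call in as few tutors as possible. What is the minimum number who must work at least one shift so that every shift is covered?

11 slots to fill and no one can take more than 4, so at least ⌈11/4⌉ = 3 tutors are needed.
Any 3 tutors together have capacity at most 4+3+3 = 10 < 11 slots, so 3 can never suffice.
Kowalski, Dubois, Yoon, and Baptiste alone can cover everything: Block 1→Kowalski+Yoon, Block 2→Dubois, Block 3→Kowalski+Baptiste, Block 4→Yoon, Block 5→Dubois, Block 6→Yoon+Baptiste, Block 7→Kowalski, Block 8→Yoon.

4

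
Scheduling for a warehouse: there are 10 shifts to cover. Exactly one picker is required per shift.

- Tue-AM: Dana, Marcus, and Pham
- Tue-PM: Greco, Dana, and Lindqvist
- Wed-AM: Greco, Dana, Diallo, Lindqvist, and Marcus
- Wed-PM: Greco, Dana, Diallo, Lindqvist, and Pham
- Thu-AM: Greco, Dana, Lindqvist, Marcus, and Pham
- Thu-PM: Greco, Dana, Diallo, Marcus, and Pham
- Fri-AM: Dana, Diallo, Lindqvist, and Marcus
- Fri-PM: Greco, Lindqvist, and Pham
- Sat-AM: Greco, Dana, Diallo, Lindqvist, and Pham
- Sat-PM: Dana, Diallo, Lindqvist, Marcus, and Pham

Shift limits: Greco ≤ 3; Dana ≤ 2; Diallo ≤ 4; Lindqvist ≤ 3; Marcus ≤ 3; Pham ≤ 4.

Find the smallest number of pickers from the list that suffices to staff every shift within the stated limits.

3

10 slots to fill and no one can take more than 4, so at least ⌈10/4⌉ = 3 pickers are needed.
Greco, Diallo, and Marcus alone can cover everything: Tue-AM→Marcus, Tue-PM→Greco, Wed-AM→Diallo, Wed-PM→Greco, Thu-AM→Marcus, Thu-PM→Marcus, Fri-AM→Diallo, Fri-PM→Greco, Sat-AM→Diallo, Sat-PM→Diallo.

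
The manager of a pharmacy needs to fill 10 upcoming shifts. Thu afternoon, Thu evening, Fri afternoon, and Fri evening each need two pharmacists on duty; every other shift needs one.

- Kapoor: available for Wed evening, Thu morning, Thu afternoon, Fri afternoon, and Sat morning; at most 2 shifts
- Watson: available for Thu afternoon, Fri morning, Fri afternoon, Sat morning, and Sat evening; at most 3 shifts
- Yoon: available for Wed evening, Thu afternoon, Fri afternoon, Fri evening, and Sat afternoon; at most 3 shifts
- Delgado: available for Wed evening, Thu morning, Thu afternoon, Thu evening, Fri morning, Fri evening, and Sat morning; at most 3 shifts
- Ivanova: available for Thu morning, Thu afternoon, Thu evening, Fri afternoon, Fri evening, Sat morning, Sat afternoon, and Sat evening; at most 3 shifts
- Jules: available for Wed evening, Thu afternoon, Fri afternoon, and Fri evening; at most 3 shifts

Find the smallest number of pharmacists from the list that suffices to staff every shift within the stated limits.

5

14 slots to fill and no one can take more than 3, so at least ⌈14/3⌉ = 5 pharmacists are needed.
Kapoor, Watson, Yoon, Delgado, and Ivanova alone can cover everything: Wed evening→Kapoor, Thu morning→Kapoor, Thu afternoon→Delgado+Ivanova, Thu evening→Delgado+Ivanova, Fri morning→Watson, Fri afternoon→Yoon+Ivanova, Fri evening→Yoon+Delgado, Sat morning→Watson, Sat afternoon→Yoon, Sat evening→Watson.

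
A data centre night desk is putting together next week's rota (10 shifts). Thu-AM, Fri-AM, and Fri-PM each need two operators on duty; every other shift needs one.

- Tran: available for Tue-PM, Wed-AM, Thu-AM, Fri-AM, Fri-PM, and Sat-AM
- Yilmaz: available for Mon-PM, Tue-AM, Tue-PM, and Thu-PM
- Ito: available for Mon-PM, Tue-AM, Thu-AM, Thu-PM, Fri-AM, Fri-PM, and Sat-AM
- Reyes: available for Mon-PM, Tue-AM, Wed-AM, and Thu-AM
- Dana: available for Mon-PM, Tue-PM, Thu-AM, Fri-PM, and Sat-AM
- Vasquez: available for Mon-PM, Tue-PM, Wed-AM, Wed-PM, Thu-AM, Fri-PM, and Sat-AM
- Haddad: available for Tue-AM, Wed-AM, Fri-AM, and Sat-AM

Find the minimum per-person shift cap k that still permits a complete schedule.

2

With 7 operators and 13 worker-slots to fill, someone must work at least ⌈13/7⌉ = 2 shifts, so k ≥ 2.
k = 2 works: Mon-PM→Ito, Tue-AM→Yilmaz, Tue-PM→Tran, Wed-AM→Reyes, Wed-PM→Vasquez, Thu-AM→Reyes+Dana, Thu-PM→Yilmaz, Fri-AM→Tran+Ito, Fri-PM→Dana+Vasquez, Sat-AM→Haddad.
Loads: Tran 2, Yilmaz 2, Ito 2, Reyes 2, Dana 2, Vasquez 2, Haddad 1 — all ≤ 2.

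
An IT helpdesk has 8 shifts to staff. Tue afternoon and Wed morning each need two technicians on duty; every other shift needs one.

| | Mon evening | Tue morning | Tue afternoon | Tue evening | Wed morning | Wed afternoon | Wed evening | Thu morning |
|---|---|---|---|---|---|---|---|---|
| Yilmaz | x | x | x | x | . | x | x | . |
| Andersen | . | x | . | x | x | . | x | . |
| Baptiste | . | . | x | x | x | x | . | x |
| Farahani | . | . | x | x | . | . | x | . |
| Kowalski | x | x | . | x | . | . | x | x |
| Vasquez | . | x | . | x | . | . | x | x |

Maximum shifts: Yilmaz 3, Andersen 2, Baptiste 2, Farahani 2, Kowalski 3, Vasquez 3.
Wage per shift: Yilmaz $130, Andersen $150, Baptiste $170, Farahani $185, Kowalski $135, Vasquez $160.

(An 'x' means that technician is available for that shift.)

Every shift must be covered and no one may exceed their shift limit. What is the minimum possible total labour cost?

$1435

Wed morning can only be covered by Andersen and Baptiste, so that assignment is forced.
Picking the cheapest available technician for each shift independently would cost $1405, but that ignores the shift limits.
An optimal schedule: Mon evening→Yilmaz, Tue morning→Kowalski, Tue afternoon→Yilmaz+Baptiste, Tue evening→Andersen, Wed morning→Andersen+Baptiste, Wed afternoon→Yilmaz, Wed evening→Kowalski, Thu morning→Kowalski.
Total: 130 + 135 + 130 + 170 + 150 + 150 + 170 + 130 + 135 + 135 = $1435.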